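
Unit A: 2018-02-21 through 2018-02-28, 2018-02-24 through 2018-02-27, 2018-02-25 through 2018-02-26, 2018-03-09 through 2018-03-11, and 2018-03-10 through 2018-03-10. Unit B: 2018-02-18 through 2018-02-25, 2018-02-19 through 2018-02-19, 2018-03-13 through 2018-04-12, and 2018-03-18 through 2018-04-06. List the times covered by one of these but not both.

A, merged: 2018-02-21 through 2018-02-28, 2018-03-09 through 2018-03-11.
B, merged: 2018-02-18 through 2018-02-25, 2018-03-13 through 2018-04-12.
A \ B = 2018-02-26 through 2018-02-28, 2018-03-09 through 2018-03-11.
B \ A = 2018-02-18 through 2018-02-20, 2018-03-13 through 2018-04-12.
Union of the two gives the symmetric difference.

2018-02-18 through 2018-02-20, 2018-02-26 through 2018-02-28, 2018-03-09 through 2018-03-11, 2018-03-13 through 2018-04-12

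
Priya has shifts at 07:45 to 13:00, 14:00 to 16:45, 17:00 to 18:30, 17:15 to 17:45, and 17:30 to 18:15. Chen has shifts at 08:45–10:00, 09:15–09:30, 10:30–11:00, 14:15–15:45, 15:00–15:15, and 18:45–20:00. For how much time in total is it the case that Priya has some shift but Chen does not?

Merge the first list: 07:45–13:00, 14:00–16:45, 17:00–18:30.
Merge the second list: 08:45–10:00, 10:30–11:00, 14:15–15:45, 18:45–20:00.
A \ B = 07:45–08:45, 10:00–10:30, 11:00–13:00, 14:00–14:15, 15:45–16:45, 17:00–18:30.
Total: 1 h + 30 min + 2 h + 15 min + 1 h + 1 h 30 min = 6 h 15 min.

6 h 15 min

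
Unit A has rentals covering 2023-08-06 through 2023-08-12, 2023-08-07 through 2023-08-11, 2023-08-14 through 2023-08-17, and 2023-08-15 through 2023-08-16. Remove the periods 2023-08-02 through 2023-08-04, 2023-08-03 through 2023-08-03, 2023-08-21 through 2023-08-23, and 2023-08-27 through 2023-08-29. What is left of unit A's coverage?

Merge the first list: 2023-08-06 through 2023-08-12, 2023-08-14 through 2023-08-17.
Merge the second list: 2023-08-02 through 2023-08-04, 2023-08-21 through 2023-08-23, 2023-08-27 through 2023-08-29.
2023-08-06 through 2023-08-12: no B overlap → unchanged.
2023-08-14 through 2023-08-17: no B overlap → unchanged.

2023-08-06 through 2023-08-12, 2023-08-14 through 2023-08-17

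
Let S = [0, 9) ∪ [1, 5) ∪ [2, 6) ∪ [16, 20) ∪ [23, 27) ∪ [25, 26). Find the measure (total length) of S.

Merged: [0, 9), [16, 20), [23, 27).
Lengths: 9 + 4 + 4 = 17.

17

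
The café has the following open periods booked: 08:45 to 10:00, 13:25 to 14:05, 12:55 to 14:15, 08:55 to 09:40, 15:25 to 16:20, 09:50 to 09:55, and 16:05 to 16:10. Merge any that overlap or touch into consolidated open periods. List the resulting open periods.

08:45–10:00, 12:55–14:15, 15:25–16:20

Sort by start: 08:45–10:00, 08:55–09:40, 09:50–09:55, 12:55–14:15, 13:25–14:05, 15:25–16:20, 16:05–16:10.
08:55–09:40 overlaps/touches 08:45–10:00 → extend to 08:45–10:00.
09:50–09:55 overlaps/touches 08:45–10:00 → extend to 08:45–10:00.
12:55–14:15 is disjoint → start new block.
13:25–14:05 overlaps/touches 12:55–14:15 → extend to 12:55–14:15.
15:25–16:20 is disjoint → start new block.
16:05–16:10 overlaps/touches 15:25–16:20 → extend to 15:25–16:20.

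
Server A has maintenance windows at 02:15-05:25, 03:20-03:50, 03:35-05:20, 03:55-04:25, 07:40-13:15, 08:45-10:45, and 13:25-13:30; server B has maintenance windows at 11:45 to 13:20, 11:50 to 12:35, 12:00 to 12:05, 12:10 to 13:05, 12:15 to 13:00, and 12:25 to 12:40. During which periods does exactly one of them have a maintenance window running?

02:15–05:25, 07:40–11:45, 13:15–13:20, 13:25–13:30

A, merged: 02:15–05:25, 07:40–13:15, 13:25–13:30.
B, merged: 11:45–13:20.
A but not B: 02:15–05:25, 07:40–11:45, 13:25–13:30.
B but not A: 13:15–13:20.
Combining gives A △ B.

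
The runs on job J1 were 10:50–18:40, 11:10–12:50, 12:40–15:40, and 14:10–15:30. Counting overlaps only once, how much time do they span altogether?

7 h 50 min

Merged: 10:50-18:40.
Length: 7 h 50 min.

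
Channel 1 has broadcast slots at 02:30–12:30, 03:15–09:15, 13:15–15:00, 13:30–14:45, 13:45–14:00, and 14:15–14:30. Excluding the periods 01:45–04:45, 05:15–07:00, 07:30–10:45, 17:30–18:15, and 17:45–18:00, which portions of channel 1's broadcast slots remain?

Merge the first list: 02:30–12:30, 13:15–15:00.
Merge the second list: 01:45–04:45, 05:15–07:00, 07:30–10:45, 17:30–18:15.
02:30–12:30 with B removed leaves 04:45–05:15, 07:00–07:30, 10:45–12:30.
13:15–15:00 is untouched.

04:45–05:15, 07:00–07:30, 10:45–12:30, 13:15–15:00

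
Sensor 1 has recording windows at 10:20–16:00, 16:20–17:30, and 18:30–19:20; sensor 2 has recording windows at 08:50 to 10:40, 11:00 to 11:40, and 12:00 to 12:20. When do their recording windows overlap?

10:20–16:00 overlaps B on 10:20–10:40, 11:00–11:40, 12:00–12:20.
16:20–17:30 falls entirely outside B.
18:30–19:20 falls entirely outside B.

10:20–10:40, 11:00–11:40, 12:00–12:20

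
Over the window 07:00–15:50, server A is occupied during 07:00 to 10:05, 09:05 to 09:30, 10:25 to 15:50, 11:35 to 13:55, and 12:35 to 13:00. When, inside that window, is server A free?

After merging, the occupied span is 07:00–10:05, 10:25–15:50.
Uncovered inside 07:00–15:50: 10:05–10:25.

10:05–10:25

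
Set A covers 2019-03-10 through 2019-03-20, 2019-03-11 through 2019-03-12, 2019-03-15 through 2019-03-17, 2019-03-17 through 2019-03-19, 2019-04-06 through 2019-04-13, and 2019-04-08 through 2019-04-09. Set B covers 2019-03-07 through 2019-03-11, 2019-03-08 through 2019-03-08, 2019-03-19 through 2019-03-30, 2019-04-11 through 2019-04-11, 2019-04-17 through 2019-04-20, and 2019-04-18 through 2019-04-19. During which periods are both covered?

2019-03-10 through 2019-03-11, 2019-03-19 through 2019-03-20, 2019-04-11 through 2019-04-11

First set merges to 2019-03-10 through 2019-03-20, 2019-04-06 through 2019-04-13.
Second set merges to 2019-03-07 through 2019-03-11, 2019-03-19 through 2019-03-30, 2019-04-11 through 2019-04-11, 2019-04-17 through 2019-04-20.
2019-03-10 through 2019-03-20 overlaps B on 2019-03-10 through 2019-03-11, 2019-03-19 through 2019-03-20.
2019-04-06 through 2019-04-13 overlaps B on 2019-04-11 through 2019-04-11.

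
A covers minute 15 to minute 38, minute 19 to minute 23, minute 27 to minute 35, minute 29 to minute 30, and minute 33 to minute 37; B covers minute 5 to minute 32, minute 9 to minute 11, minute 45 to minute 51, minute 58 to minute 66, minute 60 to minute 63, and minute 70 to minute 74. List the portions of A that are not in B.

minute 32 to minute 38

A, merged: minute 15 to minute 38.
B, merged: minute 5 to minute 32, minute 45 to minute 51, minute 58 to minute 66, minute 70 to minute 74.
minute 15 to minute 38 minus B → minute 32 to minute 38.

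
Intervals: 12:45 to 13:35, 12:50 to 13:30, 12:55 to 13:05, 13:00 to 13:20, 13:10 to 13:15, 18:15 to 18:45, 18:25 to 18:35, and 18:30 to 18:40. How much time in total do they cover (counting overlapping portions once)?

1 h 20 min

Merged: 12:45–13:35, 18:15–18:45.
Lengths: 50 min + 30 min = 1 h 20 min.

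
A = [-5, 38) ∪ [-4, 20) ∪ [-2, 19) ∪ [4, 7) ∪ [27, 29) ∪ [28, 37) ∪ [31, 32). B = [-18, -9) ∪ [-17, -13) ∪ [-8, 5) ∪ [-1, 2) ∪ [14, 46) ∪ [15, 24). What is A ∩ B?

[-5, 5) ∪ [14, 38)

Merge the first list: [-5, 38).
Merge the second list: [-18, -9), [-8, 5), [14, 46).
[-5, 38) overlaps B on [-5, 5), [14, 38).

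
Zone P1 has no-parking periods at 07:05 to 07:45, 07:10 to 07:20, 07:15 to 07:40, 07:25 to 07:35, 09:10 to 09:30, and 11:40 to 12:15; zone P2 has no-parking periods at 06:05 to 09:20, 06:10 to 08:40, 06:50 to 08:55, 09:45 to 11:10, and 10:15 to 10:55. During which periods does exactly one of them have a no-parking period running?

06:05–07:05, 07:45–09:10, 09:20–09:30, 09:45–11:10, 11:40–12:15

First set merges to 07:05–07:45, 09:10–09:30, 11:40–12:15.
Second set merges to 06:05–09:20, 09:45–11:10.
A \ B = 09:20–09:30, 11:40–12:15.
B \ A = 06:05–07:05, 07:45–09:10, 09:45–11:10.
Union of the two gives the symmetric difference.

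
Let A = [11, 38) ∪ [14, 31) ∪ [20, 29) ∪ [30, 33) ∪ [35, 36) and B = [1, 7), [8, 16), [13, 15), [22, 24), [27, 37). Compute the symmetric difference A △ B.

Merge the first list: [11, 38).
Merge the second list: [1, 7), [8, 16), [22, 24), [27, 37).
Only in the first: [16, 22), [24, 27), [37, 38).
Only in the second: [1, 7), [8, 11).
Together these are the periods covered by exactly one.

[1, 7) ∪ [8, 11) ∪ [16, 22) ∪ [24, 27) ∪ [37, 38)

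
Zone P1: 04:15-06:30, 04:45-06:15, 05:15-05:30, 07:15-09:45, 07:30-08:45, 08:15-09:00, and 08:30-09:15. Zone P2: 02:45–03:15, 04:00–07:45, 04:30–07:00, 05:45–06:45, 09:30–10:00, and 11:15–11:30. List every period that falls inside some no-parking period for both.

04:15–06:30, 07:15–07:45, 09:30–09:45

Merge the first list: 04:15–06:30, 07:15–09:45.
Merge the second list: 02:45–03:15, 04:00–07:45, 09:30–10:00, 11:15–11:30.
04:15–06:30 ∩ B → 04:15–06:30.
07:15–09:45 ∩ B → 07:15–07:45, 09:30–09:45.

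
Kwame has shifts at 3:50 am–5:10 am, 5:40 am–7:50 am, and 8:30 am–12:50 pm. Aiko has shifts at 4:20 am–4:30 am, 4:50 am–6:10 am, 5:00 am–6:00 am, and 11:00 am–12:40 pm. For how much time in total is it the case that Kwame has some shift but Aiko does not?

5 h 10 min

Second set merges to 4:20 am–4:30 am, 4:50 am–6:10 am, 11:00 am–12:40 pm.
A \ B = 3:50 am–4:20 am, 4:30 am–4:50 am, 6:10 am–7:50 am, 8:30 am–11:00 am, 12:40 pm–12:50 pm.
Total: 30 min + 20 min + 1 h 40 min + 2 h 30 min + 10 min = 5 h 10 min.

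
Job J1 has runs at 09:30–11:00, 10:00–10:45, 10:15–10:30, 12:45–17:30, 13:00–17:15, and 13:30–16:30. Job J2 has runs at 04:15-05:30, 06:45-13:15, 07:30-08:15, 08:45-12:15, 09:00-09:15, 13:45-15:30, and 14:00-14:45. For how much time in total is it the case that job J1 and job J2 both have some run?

3 h 45 min

A, merged: 09:30–11:00, 12:45–17:30.
B, merged: 04:15–05:30, 06:45–13:15, 13:45–15:30.
A ∩ B = 09:30–11:00, 12:45–13:15, 13:45–15:30.
Total: 1 h 30 min + 30 min + 1 h 45 min = 3 h 45 min.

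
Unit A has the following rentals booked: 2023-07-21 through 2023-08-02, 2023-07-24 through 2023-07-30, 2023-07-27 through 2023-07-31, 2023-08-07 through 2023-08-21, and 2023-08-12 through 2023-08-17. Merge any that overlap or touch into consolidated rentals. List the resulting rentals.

2023-07-21 through 2023-08-02, 2023-08-07 through 2023-08-21

2023-07-24 through 2023-07-30 overlaps/touches 2023-07-21 through 2023-08-02 → extend to 2023-07-21 through 2023-08-02.
2023-07-27 through 2023-07-31 overlaps/touches 2023-07-21 through 2023-08-02 → extend to 2023-07-21 through 2023-08-02.
2023-08-07 through 2023-08-21 is disjoint → start new block.
2023-08-12 through 2023-08-17 overlaps/touches 2023-08-07 through 2023-08-21 → extend to 2023-08-07 through 2023-08-21.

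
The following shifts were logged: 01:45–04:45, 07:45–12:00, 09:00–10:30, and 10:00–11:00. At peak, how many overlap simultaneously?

Walk the sorted start/end points keeping a running depth.
The depth first hits 3 at 10:00.

3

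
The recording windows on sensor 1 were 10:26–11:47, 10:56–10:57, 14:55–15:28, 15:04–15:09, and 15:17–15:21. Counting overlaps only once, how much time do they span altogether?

Merged: 10:26-11:47, 14:55-15:28.
Lengths: 1 h 21 min + 33 min = 1 h 54 min.

1 h 54 min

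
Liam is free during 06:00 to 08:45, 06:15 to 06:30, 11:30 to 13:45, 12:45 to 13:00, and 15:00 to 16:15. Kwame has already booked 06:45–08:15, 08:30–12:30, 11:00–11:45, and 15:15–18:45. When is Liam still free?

A, merged: 06:00-08:45, 11:30-13:45, 15:00-16:15.
B, merged: 06:45-08:15, 08:30-12:30, 15:15-18:45.
06:00-08:45 \ B = 06:00-06:45, 08:15-08:30.
11:30-13:45 \ B = 12:30-13:45.
15:00-16:15 \ B = 15:00-15:15.

06:00-06:45, 08:15-08:30, 12:30-13:45, 15:00-15:15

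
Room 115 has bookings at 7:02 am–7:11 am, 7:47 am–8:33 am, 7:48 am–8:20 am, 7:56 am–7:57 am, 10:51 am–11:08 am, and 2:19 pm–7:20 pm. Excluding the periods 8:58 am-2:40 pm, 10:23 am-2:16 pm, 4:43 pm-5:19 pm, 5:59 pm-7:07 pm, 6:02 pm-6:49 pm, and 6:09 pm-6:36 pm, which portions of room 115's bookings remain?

7:02 am–7:11 am, 7:47 am–8:33 am, 2:40 pm–4:43 pm, 5:19 pm–5:59 pm, 7:07 pm–7:20 pm

A, merged: 7:02 am–7:11 am, 7:47 am–8:33 am, 10:51 am–11:08 am, 2:19 pm–7:20 pm.
B, merged: 8:58 am–2:40 pm, 4:43 pm–5:19 pm, 5:59 pm–7:07 pm.
7:02 am–7:11 am: nothing removed.
7:47 am–8:33 am: nothing removed.
10:51 am–11:08 am: entirely removed.
2:19 pm–7:20 pm \ B = 2:40 pm–4:43 pm, 5:19 pm–5:59 pm, 7:07 pm–7:20 pm.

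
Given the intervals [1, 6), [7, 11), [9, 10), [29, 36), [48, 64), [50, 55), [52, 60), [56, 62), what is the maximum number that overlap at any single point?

3

At 52, 3 of the intervals are simultaneously active.
No point has more.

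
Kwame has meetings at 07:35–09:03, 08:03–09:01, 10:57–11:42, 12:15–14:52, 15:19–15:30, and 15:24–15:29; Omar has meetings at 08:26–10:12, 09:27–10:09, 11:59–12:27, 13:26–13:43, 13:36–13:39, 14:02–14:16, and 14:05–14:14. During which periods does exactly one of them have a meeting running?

First set merges to 07:35–09:03, 10:57–11:42, 12:15–14:52, 15:19–15:30.
Second set merges to 08:26–10:12, 11:59–12:27, 13:26–13:43, 14:02–14:16.
A \ B = 07:35–08:26, 10:57–11:42, 12:27–13:26, 13:43–14:02, 14:16–14:52, 15:19–15:30.
B \ A = 09:03–10:12, 11:59–12:15.
Union of the two gives the symmetric difference.

07:35–08:26, 09:03–10:12, 10:57–11:42, 11:59–12:15, 12:27–13:26, 13:43–14:02, 14:16–14:52, 15:19–15:30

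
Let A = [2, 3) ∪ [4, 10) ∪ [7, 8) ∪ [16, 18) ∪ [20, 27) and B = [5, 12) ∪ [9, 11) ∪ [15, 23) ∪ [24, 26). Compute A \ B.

Merge the first list: [2, 3), [4, 10), [16, 18), [20, 27).
Merge the second list: [5, 12), [15, 23), [24, 26).
[2, 3): nothing removed.
[4, 10) \ B = [4, 5).
[16, 18): entirely removed.
[20, 27) \ B = [23, 24), [26, 27).

[2, 3) ∪ [4, 5) ∪ [23, 24) ∪ [26, 27)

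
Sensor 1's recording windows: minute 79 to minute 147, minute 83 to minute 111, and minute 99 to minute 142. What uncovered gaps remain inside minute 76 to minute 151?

minute 76 to minute 79, minute 147 to minute 151

The merged coverage is minute 79 to minute 147.
Complement within minute 76 to minute 151: minute 76 to minute 79, minute 147 to minute 151.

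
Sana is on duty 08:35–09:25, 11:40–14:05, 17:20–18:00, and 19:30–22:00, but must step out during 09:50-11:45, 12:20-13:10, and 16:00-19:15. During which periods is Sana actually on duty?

08:35–09:25 is untouched.
11:40–14:05 with B removed leaves 11:45–12:20, 13:10–14:05.
17:20–18:00 lies entirely inside B → drops out.
19:30–22:00 is untouched.

08:35–09:25, 11:45–12:20, 13:10–14:05, 19:30–22:00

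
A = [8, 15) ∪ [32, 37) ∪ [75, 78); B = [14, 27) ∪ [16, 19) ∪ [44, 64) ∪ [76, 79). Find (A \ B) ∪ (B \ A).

Second set merges to [14, 27), [44, 64), [76, 79).
Only in the first: [8, 14), [32, 37), [75, 76).
Only in the second: [15, 27), [44, 64), [78, 79).
Together these are the periods covered by exactly one.

[8, 14) ∪ [15, 27) ∪ [32, 37) ∪ [44, 64) ∪ [75, 76) ∪ [78, 79)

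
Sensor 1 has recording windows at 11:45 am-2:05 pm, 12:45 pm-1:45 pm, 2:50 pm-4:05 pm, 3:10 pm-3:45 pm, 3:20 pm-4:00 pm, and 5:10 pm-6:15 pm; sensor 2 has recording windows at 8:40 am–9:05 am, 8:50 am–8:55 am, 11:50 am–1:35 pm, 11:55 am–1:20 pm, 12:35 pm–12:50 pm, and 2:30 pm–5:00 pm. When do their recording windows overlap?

First set merges to 11:45 am–2:05 pm, 2:50 pm–4:05 pm, 5:10 pm–6:15 pm.
Second set merges to 8:40 am–9:05 am, 11:50 am–1:35 pm, 2:30 pm–5:00 pm.
11:45 am–2:05 pm overlaps B on 11:50 am–1:35 pm.
2:50 pm–4:05 pm overlaps B on 2:50 pm–4:05 pm.
5:10 pm–6:15 pm falls entirely outside B.

11:50 am–1:35 pm, 2:50 pm–4:05 pm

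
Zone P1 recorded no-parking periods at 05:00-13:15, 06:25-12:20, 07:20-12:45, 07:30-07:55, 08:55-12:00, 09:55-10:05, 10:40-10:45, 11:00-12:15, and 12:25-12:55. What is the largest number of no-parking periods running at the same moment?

Sweep endpoints in order; track running count of active intervals.
Peak of 5 reached at 09:55.

5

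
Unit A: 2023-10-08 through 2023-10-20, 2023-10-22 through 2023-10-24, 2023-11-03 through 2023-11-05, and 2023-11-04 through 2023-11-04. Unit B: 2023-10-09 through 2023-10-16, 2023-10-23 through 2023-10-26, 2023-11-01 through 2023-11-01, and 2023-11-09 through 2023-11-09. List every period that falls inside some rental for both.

A, merged: 2023-10-08 through 2023-10-20, 2023-10-22 through 2023-10-24, 2023-11-03 through 2023-11-05.
2023-10-08 through 2023-10-20 ∩ B → 2023-10-09 through 2023-10-16.
2023-10-22 through 2023-10-24 ∩ B → 2023-10-23 through 2023-10-24.
2023-11-03 through 2023-11-05 meets no B interval.

2023-10-09 through 2023-10-16, 2023-10-23 through 2023-10-24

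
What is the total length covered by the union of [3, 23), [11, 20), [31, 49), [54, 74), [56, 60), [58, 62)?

58

Merged: [3, 23), [31, 49), [54, 74).
Lengths: 20 + 18 + 20 = 58.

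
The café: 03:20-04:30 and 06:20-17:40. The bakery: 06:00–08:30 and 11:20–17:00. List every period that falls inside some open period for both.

06:20-08:30, 11:20-17:00

03:20-04:30: no overlap with the second set.
06:20-17:40 meets the second set on 06:20-08:30, 11:20-17:00.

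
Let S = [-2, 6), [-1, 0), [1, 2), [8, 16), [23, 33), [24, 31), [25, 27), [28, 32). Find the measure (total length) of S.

26

Merged: [-2, 6), [8, 16), [23, 33).
Lengths: 8 + 8 + 10 = 26.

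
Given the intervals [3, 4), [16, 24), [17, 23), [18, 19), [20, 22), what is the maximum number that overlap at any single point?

Walk the sorted start/end points keeping a running depth.
The depth first hits 3 at 18.

3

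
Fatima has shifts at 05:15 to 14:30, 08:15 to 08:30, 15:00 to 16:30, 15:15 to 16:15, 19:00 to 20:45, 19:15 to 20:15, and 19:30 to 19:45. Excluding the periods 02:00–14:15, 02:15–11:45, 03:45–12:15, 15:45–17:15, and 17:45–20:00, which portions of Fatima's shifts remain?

14:15-14:30, 15:00-15:45, 20:00-20:45

First set merges to 05:15-14:30, 15:00-16:30, 19:00-20:45.
Second set merges to 02:00-14:15, 15:45-17:15, 17:45-20:00.
05:15-14:30 minus B → 14:15-14:30.
15:00-16:30 minus B → 15:00-15:45.
19:00-20:45 minus B → 20:00-20:45.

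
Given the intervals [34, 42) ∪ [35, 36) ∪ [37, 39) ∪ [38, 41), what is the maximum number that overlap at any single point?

At 38, 3 of the intervals are simultaneously active.
No point has more.

3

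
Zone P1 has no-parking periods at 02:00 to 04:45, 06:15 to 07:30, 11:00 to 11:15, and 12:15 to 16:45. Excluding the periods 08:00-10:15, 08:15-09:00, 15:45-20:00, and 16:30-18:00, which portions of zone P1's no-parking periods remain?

Second set merges to 08:00–10:15, 15:45–20:00.
02:00–04:45: nothing removed.
06:15–07:30: nothing removed.
11:00–11:15: nothing removed.
12:15–16:45 \ B = 12:15–15:45.

02:00–04:45, 06:15–07:30, 11:00–11:15, 12:15–15:45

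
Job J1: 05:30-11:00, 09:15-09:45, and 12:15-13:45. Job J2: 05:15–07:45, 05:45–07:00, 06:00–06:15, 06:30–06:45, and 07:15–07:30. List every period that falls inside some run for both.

Merge the first list: 05:30-11:00, 12:15-13:45.
Merge the second list: 05:15-07:45.
05:30-11:00 ∩ B → 05:30-07:45.
12:15-13:45 meets no B interval.

05:30-07:45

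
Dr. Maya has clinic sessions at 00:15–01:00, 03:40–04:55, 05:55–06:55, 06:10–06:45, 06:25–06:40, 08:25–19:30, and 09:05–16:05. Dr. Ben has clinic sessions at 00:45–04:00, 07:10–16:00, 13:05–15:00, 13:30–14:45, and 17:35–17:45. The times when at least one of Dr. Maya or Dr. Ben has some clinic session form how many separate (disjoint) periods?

3

A, merged: 00:15–01:00, 03:40–04:55, 05:55–06:55, 08:25–19:30.
B, merged: 00:45–04:00, 07:10–16:00, 17:35–17:45.
A ∪ B = 00:15–04:55, 05:55–06:55, 07:10–19:30.
That is 3 disjoint pieces.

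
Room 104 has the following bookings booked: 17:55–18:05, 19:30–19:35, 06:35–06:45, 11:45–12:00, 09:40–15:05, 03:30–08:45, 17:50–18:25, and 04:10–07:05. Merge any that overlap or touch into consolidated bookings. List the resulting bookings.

Sort by start: 03:30–08:45, 04:10–07:05, 06:35–06:45, 09:40–15:05, 11:45–12:00, 17:50–18:25, 17:55–18:05, 19:30–19:35.
04:10–07:05 overlaps/touches 03:30–08:45 → extend to 03:30–08:45.
06:35–06:45 overlaps/touches 03:30–08:45 → extend to 03:30–08:45.
09:40–15:05 is disjoint → start new block.
11:45–12:00 overlaps/touches 09:40–15:05 → extend to 09:40–15:05.
17:50–18:25 is disjoint → start new block.
17:55–18:05 overlaps/touches 17:50–18:25 → extend to 17:50–18:25.
19:30–19:35 is disjoint → start new block.

03:30–08:45, 09:40–15:05, 17:50–18:25, 19:30–19:35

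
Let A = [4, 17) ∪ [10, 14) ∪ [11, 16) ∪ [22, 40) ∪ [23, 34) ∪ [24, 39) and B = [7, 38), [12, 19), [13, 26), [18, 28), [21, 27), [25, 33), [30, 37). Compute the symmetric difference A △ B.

[4, 7) ∪ [17, 22) ∪ [38, 40)

First set merges to [4, 17), [22, 40).
Second set merges to [7, 38).
Only in the first: [4, 7), [38, 40).
Only in the second: [17, 22).
Together these are the periods covered by exactly one.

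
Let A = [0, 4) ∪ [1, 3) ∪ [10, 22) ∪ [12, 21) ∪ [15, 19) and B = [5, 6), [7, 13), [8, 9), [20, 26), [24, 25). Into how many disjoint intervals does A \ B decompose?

2

Merge the first list: [0, 4), [10, 22).
Merge the second list: [5, 6), [7, 13), [20, 26).
A \ B = [0, 4), [13, 20).
That is 2 disjoint pieces.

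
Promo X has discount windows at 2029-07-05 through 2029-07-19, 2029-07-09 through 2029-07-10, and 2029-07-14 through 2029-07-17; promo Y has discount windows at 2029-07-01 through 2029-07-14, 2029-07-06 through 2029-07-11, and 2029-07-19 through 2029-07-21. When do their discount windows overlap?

First set merges to 2029-07-05 through 2029-07-19.
Second set merges to 2029-07-01 through 2029-07-14, 2029-07-19 through 2029-07-21.
2029-07-05 through 2029-07-19 overlaps B on 2029-07-05 through 2029-07-14, 2029-07-19 through 2029-07-19.

2029-07-05 through 2029-07-14, 2029-07-19 through 2029-07-19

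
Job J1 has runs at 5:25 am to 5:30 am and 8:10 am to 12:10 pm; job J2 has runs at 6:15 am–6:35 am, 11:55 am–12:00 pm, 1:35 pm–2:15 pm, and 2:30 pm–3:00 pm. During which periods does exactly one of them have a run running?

5:25 am–5:30 am, 6:15 am–6:35 am, 8:10 am–11:55 am, 12:00 pm–12:10 pm, 1:35 pm–2:15 pm, 2:30 pm–3:00 pm

A but not B: 5:25 am–5:30 am, 8:10 am–11:55 am, 12:00 pm–12:10 pm.
B but not A: 6:15 am–6:35 am, 1:35 pm–2:15 pm, 2:30 pm–3:00 pm.
Combining gives A △ B.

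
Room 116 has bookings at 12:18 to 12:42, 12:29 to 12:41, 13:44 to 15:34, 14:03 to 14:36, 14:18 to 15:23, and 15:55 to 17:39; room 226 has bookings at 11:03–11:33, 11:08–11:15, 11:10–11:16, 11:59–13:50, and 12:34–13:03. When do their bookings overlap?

Merge the first list: 12:18–12:42, 13:44–15:34, 15:55–17:39.
Merge the second list: 11:03–11:33, 11:59–13:50.
12:18–12:42 overlaps B on 12:18–12:42.
13:44–15:34 overlaps B on 13:44–13:50.
15:55–17:39 falls entirely outside B.

12:18–12:42, 13:44–13:50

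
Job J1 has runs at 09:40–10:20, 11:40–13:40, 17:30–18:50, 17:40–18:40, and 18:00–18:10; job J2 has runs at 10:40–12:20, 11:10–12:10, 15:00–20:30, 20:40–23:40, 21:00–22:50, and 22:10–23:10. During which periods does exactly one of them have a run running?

Merge the first list: 09:40–10:20, 11:40–13:40, 17:30–18:50.
Merge the second list: 10:40–12:20, 15:00–20:30, 20:40–23:40.
A but not B: 09:40–10:20, 12:20–13:40.
B but not A: 10:40–11:40, 15:00–17:30, 18:50–20:30, 20:40–23:40.
Combining gives A △ B.

09:40–10:20, 10:40–11:40, 12:20–13:40, 15:00–17:30, 18:50–20:30, 20:40–23:40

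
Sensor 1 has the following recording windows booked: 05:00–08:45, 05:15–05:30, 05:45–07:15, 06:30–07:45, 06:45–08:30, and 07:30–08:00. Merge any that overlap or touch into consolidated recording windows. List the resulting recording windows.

05:00–08:45

05:15–05:30 overlaps/touches 05:00–08:45 → extend to 05:00–08:45.
05:45–07:15 overlaps/touches 05:00–08:45 → extend to 05:00–08:45.
06:30–07:45 overlaps/touches 05:00–08:45 → extend to 05:00–08:45.
06:45–08:30 overlaps/touches 05:00–08:45 → extend to 05:00–08:45.
07:30–08:00 overlaps/touches 05:00–08:45 → extend to 05:00–08:45.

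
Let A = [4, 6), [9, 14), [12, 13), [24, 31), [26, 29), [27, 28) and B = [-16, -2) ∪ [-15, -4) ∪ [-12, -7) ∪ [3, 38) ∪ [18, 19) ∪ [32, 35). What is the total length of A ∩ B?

First set merges to [4, 6), [9, 14), [24, 31).
Second set merges to [-16, -2), [3, 38).
A ∩ B = [4, 6), [9, 14), [24, 31).
Total: 2 + 5 + 7 = 14.

14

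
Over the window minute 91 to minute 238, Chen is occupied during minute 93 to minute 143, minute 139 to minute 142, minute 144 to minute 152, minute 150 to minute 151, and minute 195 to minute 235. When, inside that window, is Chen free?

Covered (merged): minute 93 to minute 143, minute 144 to minute 152, minute 195 to minute 235.
Uncovered inside minute 91 to minute 238: minute 91 to minute 93, minute 143 to minute 144, minute 152 to minute 195, minute 235 to minute 238.

minute 91 to minute 93, minute 143 to minute 144, minute 152 to minute 195, minute 235 to minute 238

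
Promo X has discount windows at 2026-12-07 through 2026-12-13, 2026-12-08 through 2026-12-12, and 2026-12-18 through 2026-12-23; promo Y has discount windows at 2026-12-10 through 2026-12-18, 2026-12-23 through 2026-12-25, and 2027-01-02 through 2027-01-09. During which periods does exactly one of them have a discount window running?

2026-12-07 through 2026-12-09, 2026-12-14 through 2026-12-17, 2026-12-19 through 2026-12-22, 2026-12-24 through 2026-12-25, 2027-01-02 through 2027-01-09

A, merged: 2026-12-07 through 2026-12-13, 2026-12-18 through 2026-12-23.
A but not B: 2026-12-07 through 2026-12-09, 2026-12-19 through 2026-12-22.
B but not A: 2026-12-14 through 2026-12-17, 2026-12-24 through 2026-12-25, 2027-01-02 through 2027-01-09.
Combining gives A △ B.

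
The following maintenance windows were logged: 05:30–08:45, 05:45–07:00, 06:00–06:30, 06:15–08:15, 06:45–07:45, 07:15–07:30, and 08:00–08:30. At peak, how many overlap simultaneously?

Walk the sorted start/end points keeping a running depth.
The depth first hits 4 at 06:15.

4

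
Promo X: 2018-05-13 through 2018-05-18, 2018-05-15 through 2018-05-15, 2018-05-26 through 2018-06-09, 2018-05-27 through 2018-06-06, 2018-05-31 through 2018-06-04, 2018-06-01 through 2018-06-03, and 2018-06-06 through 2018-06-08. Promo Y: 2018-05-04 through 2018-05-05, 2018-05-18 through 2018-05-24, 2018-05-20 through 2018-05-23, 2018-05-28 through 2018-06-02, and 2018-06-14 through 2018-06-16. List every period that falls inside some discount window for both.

2018-05-18 through 2018-05-18, 2018-05-28 through 2018-06-02

A, merged: 2018-05-13 through 2018-05-18, 2018-05-26 through 2018-06-09.
B, merged: 2018-05-04 through 2018-05-05, 2018-05-18 through 2018-05-24, 2018-05-28 through 2018-06-02, 2018-06-14 through 2018-06-16.
2018-05-13 through 2018-05-18 ∩ B → 2018-05-18 through 2018-05-18.
2018-05-26 through 2018-06-09 ∩ B → 2018-05-28 through 2018-06-02.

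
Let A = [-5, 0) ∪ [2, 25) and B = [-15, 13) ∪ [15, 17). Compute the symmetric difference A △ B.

[-15, -5) ∪ [0, 2) ∪ [13, 15) ∪ [17, 25)

Only in the first: [13, 15), [17, 25).
Only in the second: [-15, -5), [0, 2).
Together these are the periods covered by exactly one.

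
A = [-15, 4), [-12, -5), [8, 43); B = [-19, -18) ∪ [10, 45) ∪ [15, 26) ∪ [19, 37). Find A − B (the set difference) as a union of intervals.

Merge the first list: [-15, 4), [8, 43).
Merge the second list: [-19, -18), [10, 45).
[-15, 4) is untouched.
[8, 43) with B removed leaves [8, 10).

[-15, 4) ∪ [8, 10)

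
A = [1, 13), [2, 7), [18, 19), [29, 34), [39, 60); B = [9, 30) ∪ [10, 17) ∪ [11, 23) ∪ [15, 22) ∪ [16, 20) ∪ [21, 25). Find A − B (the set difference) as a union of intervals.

A, merged: [1, 13), [18, 19), [29, 34), [39, 60).
B, merged: [9, 30).
[1, 13) \ B = [1, 9).
[18, 19): entirely removed.
[29, 34) \ B = [30, 34).
[39, 60): nothing removed.

[1, 9) ∪ [30, 34) ∪ [39, 60)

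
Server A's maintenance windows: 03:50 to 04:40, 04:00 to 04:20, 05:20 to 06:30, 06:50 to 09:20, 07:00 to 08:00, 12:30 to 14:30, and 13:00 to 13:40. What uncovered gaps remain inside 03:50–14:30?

04:40–05:20, 06:30–06:50, 09:20–12:30

The merged coverage is 03:50–04:40, 05:20–06:30, 06:50–09:20, 12:30–14:30.
Uncovered inside 03:50–14:30: 04:40–05:20, 06:30–06:50, 09:20–12:30.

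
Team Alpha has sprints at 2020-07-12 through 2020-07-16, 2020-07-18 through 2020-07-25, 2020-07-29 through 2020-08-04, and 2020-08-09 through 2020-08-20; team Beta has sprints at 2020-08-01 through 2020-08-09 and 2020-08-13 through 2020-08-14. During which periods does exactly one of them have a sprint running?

2020-07-12 through 2020-07-16, 2020-07-18 through 2020-07-25, 2020-07-29 through 2020-07-31, 2020-08-05 through 2020-08-08, 2020-08-10 through 2020-08-12, 2020-08-15 through 2020-08-20

A \ B = 2020-07-12 through 2020-07-16, 2020-07-18 through 2020-07-25, 2020-07-29 through 2020-07-31, 2020-08-10 through 2020-08-12, 2020-08-15 through 2020-08-20.
B \ A = 2020-08-05 through 2020-08-08.
Union of the two gives the symmetric difference.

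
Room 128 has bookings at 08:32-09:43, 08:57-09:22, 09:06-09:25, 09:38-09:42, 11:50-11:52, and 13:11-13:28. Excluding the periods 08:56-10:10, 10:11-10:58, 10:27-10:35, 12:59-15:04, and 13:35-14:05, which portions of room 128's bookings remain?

08:32–08:56, 11:50–11:52

A, merged: 08:32–09:43, 11:50–11:52, 13:11–13:28.
B, merged: 08:56–10:10, 10:11–10:58, 12:59–15:04.
08:32–09:43 with B removed leaves 08:32–08:56.
11:50–11:52 is untouched.
13:11–13:28 lies entirely inside B → drops out.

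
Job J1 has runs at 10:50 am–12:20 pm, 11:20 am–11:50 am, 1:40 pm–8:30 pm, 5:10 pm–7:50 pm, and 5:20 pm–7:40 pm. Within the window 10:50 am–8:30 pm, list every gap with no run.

The merged coverage is 10:50 am–12:20 pm, 1:40 pm–8:30 pm.
Uncovered inside 10:50 am–8:30 pm: 12:20 pm–1:40 pm.

12:20 pm–1:40 pm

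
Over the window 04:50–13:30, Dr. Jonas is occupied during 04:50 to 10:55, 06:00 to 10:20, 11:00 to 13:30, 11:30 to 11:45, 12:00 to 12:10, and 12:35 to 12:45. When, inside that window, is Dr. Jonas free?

10:55–11:00

Covered (merged): 04:50–10:55, 11:00–13:30.
Gaps within 04:50–13:30: 10:55–11:00.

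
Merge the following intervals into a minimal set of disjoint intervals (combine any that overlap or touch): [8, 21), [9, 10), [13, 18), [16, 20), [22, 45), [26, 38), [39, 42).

[9, 10) overlaps/touches [8, 21) → extend to [8, 21).
[13, 18) overlaps/touches [8, 21) → extend to [8, 21).
[16, 20) overlaps/touches [8, 21) → extend to [8, 21).
[22, 45) is disjoint → start new block.
[26, 38) overlaps/touches [22, 45) → extend to [22, 45).
[39, 42) overlaps/touches [22, 45) → extend to [22, 45).

[8, 21) ∪ [22, 45)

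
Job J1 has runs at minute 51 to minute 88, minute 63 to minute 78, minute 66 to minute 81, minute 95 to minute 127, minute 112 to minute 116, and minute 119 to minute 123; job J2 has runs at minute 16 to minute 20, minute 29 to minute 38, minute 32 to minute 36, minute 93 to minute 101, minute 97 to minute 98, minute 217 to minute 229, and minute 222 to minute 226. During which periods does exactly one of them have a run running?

Merge the first list: minute 51 to minute 88, minute 95 to minute 127.
Merge the second list: minute 16 to minute 20, minute 29 to minute 38, minute 93 to minute 101, minute 217 to minute 229.
Only in the first: minute 51 to minute 88, minute 101 to minute 127.
Only in the second: minute 16 to minute 20, minute 29 to minute 38, minute 93 to minute 95, minute 217 to minute 229.
Together these are the periods covered by exactly one.

minute 16 to minute 20, minute 29 to minute 38, minute 51 to minute 88, minute 93 to minute 95, minute 101 to minute 127, minute 217 to minute 229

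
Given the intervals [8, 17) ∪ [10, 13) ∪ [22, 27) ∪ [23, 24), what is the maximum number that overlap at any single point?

At 10, 2 of the intervals are simultaneously active.
No point has more.

2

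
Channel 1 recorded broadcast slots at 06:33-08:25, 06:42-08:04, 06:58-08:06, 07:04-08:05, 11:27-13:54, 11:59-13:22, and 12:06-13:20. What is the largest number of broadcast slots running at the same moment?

Walk the sorted start/end points keeping a running depth.
The depth first hits 4 at 07:04.

4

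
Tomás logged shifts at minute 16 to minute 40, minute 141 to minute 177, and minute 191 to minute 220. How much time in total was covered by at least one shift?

Merged: minute 16 to minute 40, minute 141 to minute 177, minute 191 to minute 220.
Lengths: 24 minutes + 36 minutes + 29 minutes = 89 minutes.

89 minutes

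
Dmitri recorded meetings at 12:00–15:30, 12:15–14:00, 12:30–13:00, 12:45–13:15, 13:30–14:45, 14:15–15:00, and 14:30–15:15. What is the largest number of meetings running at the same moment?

4

At 12:45, 4 of the intervals are simultaneously active.
No point has more.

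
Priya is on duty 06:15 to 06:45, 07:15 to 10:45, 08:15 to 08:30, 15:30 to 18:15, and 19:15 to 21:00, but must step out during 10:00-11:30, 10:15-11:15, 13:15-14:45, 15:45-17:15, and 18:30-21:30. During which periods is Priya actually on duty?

First set merges to 06:15–06:45, 07:15–10:45, 15:30–18:15, 19:15–21:00.
Second set merges to 10:00–11:30, 13:15–14:45, 15:45–17:15, 18:30–21:30.
06:15–06:45: nothing removed.
07:15–10:45 \ B = 07:15–10:00.
15:30–18:15 \ B = 15:30–15:45, 17:15–18:15.
19:15–21:00: entirely removed.

06:15–06:45, 07:15–10:00, 15:30–15:45, 17:15–18:15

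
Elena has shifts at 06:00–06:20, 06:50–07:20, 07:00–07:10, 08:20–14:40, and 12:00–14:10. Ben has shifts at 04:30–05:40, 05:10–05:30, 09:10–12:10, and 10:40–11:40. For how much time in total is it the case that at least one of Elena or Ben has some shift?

Merge the first list: 06:00–06:20, 06:50–07:20, 08:20–14:40.
Merge the second list: 04:30–05:40, 09:10–12:10.
A ∪ B = 04:30–05:40, 06:00–06:20, 06:50–07:20, 08:20–14:40.
Total: 1 h 10 min + 20 min + 30 min + 6 h 20 min = 8 h 20 min.

8 h 20 min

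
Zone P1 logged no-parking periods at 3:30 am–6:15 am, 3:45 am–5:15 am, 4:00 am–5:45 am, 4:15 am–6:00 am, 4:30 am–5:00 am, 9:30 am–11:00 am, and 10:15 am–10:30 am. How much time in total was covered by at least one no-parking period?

4 h 15 min

Merged: 3:30 am-6:15 am, 9:30 am-11:00 am.
Lengths: 2 h 45 min + 1 h 30 min = 4 h 15 min.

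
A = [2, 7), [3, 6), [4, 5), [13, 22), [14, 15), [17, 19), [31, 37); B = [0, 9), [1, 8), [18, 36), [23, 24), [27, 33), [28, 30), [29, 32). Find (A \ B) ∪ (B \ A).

[0, 2) ∪ [7, 9) ∪ [13, 18) ∪ [22, 31) ∪ [36, 37)

Merge the first list: [2, 7), [13, 22), [31, 37).
Merge the second list: [0, 9), [18, 36).
Only in the first: [13, 18), [36, 37).
Only in the second: [0, 2), [7, 9), [22, 31).
Together these are the periods covered by exactly one.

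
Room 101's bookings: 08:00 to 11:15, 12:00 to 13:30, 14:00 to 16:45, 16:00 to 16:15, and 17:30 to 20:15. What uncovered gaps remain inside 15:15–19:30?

Covered (merged): 08:00-11:15, 12:00-13:30, 14:00-16:45, 17:30-20:15.
Complement within 15:15-19:30: 16:45-17:30.

16:45-17:30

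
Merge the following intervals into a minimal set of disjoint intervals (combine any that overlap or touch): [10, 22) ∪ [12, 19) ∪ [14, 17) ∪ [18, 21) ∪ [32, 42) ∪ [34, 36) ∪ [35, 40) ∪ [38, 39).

[12, 19) overlaps/touches [10, 22) → extend to [10, 22).
[14, 17) overlaps/touches [10, 22) → extend to [10, 22).
[18, 21) overlaps/touches [10, 22) → extend to [10, 22).
[32, 42) is disjoint → start new block.
[34, 36) overlaps/touches [32, 42) → extend to [32, 42).
[35, 40) overlaps/touches [32, 42) → extend to [32, 42).
[38, 39) overlaps/touches [32, 42) → extend to [32, 42).

[10, 22) ∪ [32, 42)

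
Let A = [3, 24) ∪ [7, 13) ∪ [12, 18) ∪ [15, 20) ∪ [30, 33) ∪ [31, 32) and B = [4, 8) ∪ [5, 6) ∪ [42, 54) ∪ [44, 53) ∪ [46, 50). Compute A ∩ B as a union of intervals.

Merge the first list: [3, 24), [30, 33).
Merge the second list: [4, 8), [42, 54).
[3, 24) overlaps B on [4, 8).
[30, 33) falls entirely outside B.

[4, 8)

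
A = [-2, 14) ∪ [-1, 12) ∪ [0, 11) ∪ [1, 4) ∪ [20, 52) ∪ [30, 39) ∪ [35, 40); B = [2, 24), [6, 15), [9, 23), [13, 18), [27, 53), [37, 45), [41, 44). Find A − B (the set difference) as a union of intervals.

[-2, 2) ∪ [24, 27)

First set merges to [-2, 14), [20, 52).
Second set merges to [2, 24), [27, 53).
[-2, 14) with B removed leaves [-2, 2).
[20, 52) with B removed leaves [24, 27).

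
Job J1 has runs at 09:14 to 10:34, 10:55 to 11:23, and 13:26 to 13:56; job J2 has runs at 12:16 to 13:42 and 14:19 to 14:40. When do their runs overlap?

13:26-13:42

09:14-10:34 meets no B interval.
10:55-11:23 meets no B interval.
13:26-13:56 ∩ B → 13:26-13:42.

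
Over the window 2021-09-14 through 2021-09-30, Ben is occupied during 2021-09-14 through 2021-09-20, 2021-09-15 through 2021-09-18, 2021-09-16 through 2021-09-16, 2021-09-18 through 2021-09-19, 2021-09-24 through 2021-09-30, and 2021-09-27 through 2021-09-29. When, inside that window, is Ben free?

2021-09-21 through 2021-09-23

Covered (merged): 2021-09-14 through 2021-09-20, 2021-09-24 through 2021-09-30.
Gaps within 2021-09-14 through 2021-09-30: 2021-09-21 through 2021-09-23.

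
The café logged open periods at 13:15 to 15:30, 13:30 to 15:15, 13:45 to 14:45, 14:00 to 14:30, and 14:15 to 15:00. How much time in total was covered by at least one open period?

2 h 15 min

Merged: 13:15–15:30.
Length: 2 h 15 min.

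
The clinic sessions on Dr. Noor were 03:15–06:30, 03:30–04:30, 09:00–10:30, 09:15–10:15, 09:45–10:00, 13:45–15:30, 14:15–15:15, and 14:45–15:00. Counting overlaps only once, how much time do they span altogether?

6 h 30 min

Merged: 03:15–06:30, 09:00–10:30, 13:45–15:30.
Lengths: 3 h 15 min + 1 h 30 min + 1 h 45 min = 6 h 30 min.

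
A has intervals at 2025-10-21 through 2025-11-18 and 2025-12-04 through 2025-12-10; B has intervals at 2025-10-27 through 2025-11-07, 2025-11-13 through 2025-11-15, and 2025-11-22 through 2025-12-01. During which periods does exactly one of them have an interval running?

2025-10-21 through 2025-10-26, 2025-11-08 through 2025-11-12, 2025-11-16 through 2025-11-18, 2025-11-22 through 2025-12-01, 2025-12-04 through 2025-12-10

A \ B = 2025-10-21 through 2025-10-26, 2025-11-08 through 2025-11-12, 2025-11-16 through 2025-11-18, 2025-12-04 through 2025-12-10.
B \ A = 2025-11-22 through 2025-12-01.
Union of the two gives the symmetric difference.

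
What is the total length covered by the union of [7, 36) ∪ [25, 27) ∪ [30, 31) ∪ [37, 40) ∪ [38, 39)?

32

Merged: [7, 36), [37, 40).
Lengths: 29 + 3 = 32.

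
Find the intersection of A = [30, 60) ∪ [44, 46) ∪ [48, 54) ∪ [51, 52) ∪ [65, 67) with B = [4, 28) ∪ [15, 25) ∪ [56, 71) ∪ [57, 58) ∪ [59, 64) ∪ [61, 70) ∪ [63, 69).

[56, 60) ∪ [65, 67)

First set merges to [30, 60), [65, 67).
Second set merges to [4, 28), [56, 71).
[30, 60) meets the second set on [56, 60).
[65, 67) meets the second set on [65, 67).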